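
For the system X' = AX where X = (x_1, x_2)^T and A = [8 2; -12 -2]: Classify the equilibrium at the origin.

unstable node

A = [[8,2],[-12,-2]]; det(A-λI) = λ^2 - 6λ + 8.
λ = 4, 2: both positive.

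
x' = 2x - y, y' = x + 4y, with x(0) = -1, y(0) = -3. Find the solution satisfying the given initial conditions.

x(t) = 4te^(3t) - e^(3t), y(t) = -4te^(3t) - 3e^(3t)

Coefficient matrix A = [[2, -1], [1, 4]].
Characteristic polynomial det(A - λI) = λ^2 - 6λ + 9 = 0.
Single eigenvalue λ = 3 with algebraic multiplicity 2.
Eigenvector v = (-1,1); generalized eigenvector w with (A-λI)w=v is (3,-2).
General solution: e^(3t)[c_1·v + c_2·(t·v + w)].
Applying x(0)=-1, y(0)=-3 gives c_1=-11, c_2=-4.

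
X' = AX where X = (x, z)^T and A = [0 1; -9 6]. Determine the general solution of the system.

x(t) = -K_1e^(3t) - K_2te^(3t) + K_2e^(3t), z(t) = -3K_1e^(3t) - 3K_2te^(3t) + 2K_2e^(3t)

Coefficient matrix A = [[0, 1], [-9, 6]].
Characteristic polynomial det(A - λI) = λ^2 - 6λ + 9 = 0.
Single eigenvalue λ = 3 with algebraic multiplicity 2.
Eigenvector v = (-1,-3); generalized eigenvector w with (A-λI)w=v is (1,2).
General solution: e^(3t)[K_1·v + K_2·(t·v + w)].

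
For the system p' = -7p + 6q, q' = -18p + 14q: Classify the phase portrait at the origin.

A = [[-7,6],[-18,14]]; det(A-λI) = λ^2 - 7λ + 10.
λ = 2, 5: both positive.

unstable node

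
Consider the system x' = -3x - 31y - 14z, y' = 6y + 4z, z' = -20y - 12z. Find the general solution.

Coefficient matrix A = [[-3, -31, -14], [0, 6, 4], [0, -20, -12]].
det(A - λI) = 0 gives eigenvalues λ = -3, -4, -2.
For λ=-3: eigenvector (1,0,0).
For λ=-4: eigenvector (8,-2,5).
For λ=-2: eigenvector (-3,1,-2).
General solution: C_1e^(-3t)(1,0,0) + C_2e^(-4t)(8,-2,5) + C_3e^(-2t)(-3,1,-2).

x(t) = C_1e^(-3t) + 8C_2e^(-4t) - 3C_3e^(-2t), y(t) = -2C_2e^(-4t) + C_3e^(-2t), z(t) = 5C_2e^(-4t) - 2C_3e^(-2t)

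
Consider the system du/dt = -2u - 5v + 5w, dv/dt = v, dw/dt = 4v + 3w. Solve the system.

u(t) = c_1e^(3t) - 5c_2e^(t) + c_3e^(-2t), v(t) = c_2e^(t), w(t) = c_1e^(3t) - 2c_2e^(t)

Coefficient matrix A = [[-2, -5, 5], [0, 1, 0], [0, 4, 3]].
det(A - λI) = 0 gives eigenvalues λ = 3, 1, -2.
For λ=3: eigenvector (1,0,1).
For λ=1: eigenvector (-5,1,-2).
For λ=-2: eigenvector (1,0,0).
General solution: c_1e^(3t)(1,0,1) + c_2e^(t)(-5,1,-2) + c_3e^(-2t)(1,0,0).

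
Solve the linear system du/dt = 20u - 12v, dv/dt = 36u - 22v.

u(t) = -2K_1e^(2t) + K_2e^(-4t), v(t) = -3K_1e^(2t) + 2K_2e^(-4t)

Coefficient matrix A = [[20, -12], [36, -22]].
Characteristic polynomial det(A - λI) = λ^2 + 2λ - 8 = 0.
Eigenvalues λ = 2, -4.
For λ=2: (A-λI) row 1 is [18, -12], so an eigenvector is (-2, -3).
For λ=-4: (A-λI) row 1 is [24, -12], so an eigenvector is (1, 2).
General solution: K_1e^(2t)(-2,-3) + K_2e^(-4t)(1,2).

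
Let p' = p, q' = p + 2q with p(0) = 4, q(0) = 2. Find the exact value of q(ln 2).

16

A = [[1,0],[1,2]]; eigenvalues λ = 2, 1.
Eigenvectors: (0,-1) for λ=2, (1,-1) for λ=1.
From the initial condition, c_1 = -6, c_2 = 4.
q(ln 2) = (-6)(2^2)(-1) + (4)(2^1)(-1) = 16.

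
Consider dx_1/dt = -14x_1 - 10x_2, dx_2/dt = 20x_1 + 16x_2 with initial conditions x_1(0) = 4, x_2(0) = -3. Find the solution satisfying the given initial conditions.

Coefficient matrix A = [[-14, -10], [20, 16]].
Characteristic polynomial det(A - λI) = λ^2 - 2λ - 24 = 0.
Eigenvalues λ = -4, 6.
For λ=-4: (A-λI) row 1 is [-10, -10], so an eigenvector is (-1, 1).
For λ=6: (A-λI) row 1 is [-20, -10], so an eigenvector is (1, -2).
General solution: K_1e^(-4t)(-1,1) + K_2e^(6t)(1,-2).
Applying x_1(0)=4, x_2(0)=-3 gives K_1=-5, K_2=-1.

x_1(t) = -e^(6t) + 5e^(-4t), x_2(t) = 2e^(6t) - 5e^(-4t)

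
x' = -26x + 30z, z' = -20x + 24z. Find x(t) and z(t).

x(t) = K_1e^(4t) + 3K_2e^(-6t), z(t) = K_1e^(4t) + 2K_2e^(-6t)

Coefficient matrix A = [[-26, 30], [-20, 24]].
Characteristic polynomial det(A - λI) = λ^2 + 2λ - 24 = 0.
Eigenvalues λ = 4, -6.
For λ=4: (A-λI) row 1 is [-30, 30], so an eigenvector is (1, 1).
For λ=-6: (A-λI) row 1 is [-20, 30], so an eigenvector is (3, 2).
General solution: K_1e^(4t)(1,1) + K_2e^(-6t)(3,2).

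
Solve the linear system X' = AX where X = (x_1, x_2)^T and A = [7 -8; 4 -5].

Coefficient matrix A = [[7, -8], [4, -5]].
Characteristic polynomial det(A - λI) = λ^2 - 2λ - 3 = 0.
Eigenvalues λ = -1, 3.
For λ=-1: (A-λI) row 1 is [8, -8], so an eigenvector is (-1, -1).
For λ=3: (A-λI) row 1 is [4, -8], so an eigenvector is (2, 1).
General solution: K_1e^(-t)(-1,-1) + K_2e^(3t)(2,1).

x_1(t) = -K_1e^(-t) + 2K_2e^(3t), x_2(t) = -K_1e^(-t) + K_2e^(3t)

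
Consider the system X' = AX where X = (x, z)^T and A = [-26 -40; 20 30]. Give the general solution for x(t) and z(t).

x(t) = K_1e^(2t)sin(4t) - 3K_1e^(2t)cos(4t) - 3K_2e^(2t)sin(4t) - K_2e^(2t)cos(4t), z(t) = -K_1e^(2t)sin(4t) + 2K_1e^(2t)cos(4t) + 2K_2e^(2t)sin(4t) + K_2e^(2t)cos(4t)

Coefficient matrix A = [[-26, -40], [20, 30]].
Characteristic polynomial det(A - λI) = λ^2 - 4λ + 20 = 0.
Eigenvalues λ = 2 ± 4i (complex conjugate pair).
For λ=2+4i: an eigenvector is (-3,2) - i(1,-1) = (-3 - i, 2 + i).
A real fundamental pair from Re and Im of e^((2+4i)t)v: X_1 = e^(2t)(cos(4t)·(-3,2) + sin(4t)·(1,-1)), X_2 = e^(2t)(sin(4t)·(-3,2) - cos(4t)·(1,-1)).
General solution: K_1X_1 + K_2X_2.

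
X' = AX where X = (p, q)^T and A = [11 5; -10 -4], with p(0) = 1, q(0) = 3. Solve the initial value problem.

p(t) = 5e^(6t) - 4e^(t), q(t) = -5e^(6t) + 8e^(t)

Coefficient matrix A = [[11, 5], [-10, -4]].
Characteristic polynomial det(A - λI) = λ^2 - 7λ + 6 = 0.
Eigenvalues λ = 1, 6.
For λ=1: (A-λI) row 1 is [10, 5], so an eigenvector is (1, -2).
For λ=6: (A-λI) row 1 is [5, 5], so an eigenvector is (1, -1).
General solution: K_1e^(t)(1,-2) + K_2e^(6t)(1,-1).
Applying p(0)=1, q(0)=3 gives K_1=-4, K_2=5.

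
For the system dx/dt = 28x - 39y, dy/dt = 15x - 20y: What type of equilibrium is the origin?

A = [[28,-39],[15,-20]]; det(A-λI) = λ^2 - 8λ + 25.
λ = 4 ± 3i: positive real part.

unstable spiral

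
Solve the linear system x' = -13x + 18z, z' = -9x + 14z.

Coefficient matrix A = [[-13, 18], [-9, 14]].
Characteristic polynomial det(A - λI) = λ^2 - λ - 20 = 0.
Eigenvalues λ = 5, -4.
For λ=5: (A-λI) row 1 is [-18, 18], so an eigenvector is (-1, -1).
For λ=-4: (A-λI) row 1 is [-9, 18], so an eigenvector is (2, 1).
General solution: K_1e^(5t)(-1,-1) + K_2e^(-4t)(2,1).

x(t) = -K_1e^(5t) + 2K_2e^(-4t), z(t) = -K_1e^(5t) + K_2e^(-4t)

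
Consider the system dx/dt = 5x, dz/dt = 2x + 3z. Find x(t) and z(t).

Coefficient matrix A = [[5, 0], [2, 3]].
Characteristic polynomial det(A - λI) = λ^2 - 8λ + 15 = 0.
Eigenvalues λ = 3, 5.
For λ=3: (A-λI) row 1 is [2, 0], so an eigenvector is (0, -1).
For λ=5: (A-λI) row 2 is [2, -2], so an eigenvector is (1, 1).
General solution: K_1e^(3t)(0,-1) + K_2e^(5t)(1,1).

x(t) = K_2e^(5t), z(t) = -K_1e^(3t) + K_2e^(5t)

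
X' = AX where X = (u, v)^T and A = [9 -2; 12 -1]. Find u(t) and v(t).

Coefficient matrix A = [[9, -2], [12, -1]].
Characteristic polynomial det(A - λI) = λ^2 - 8λ + 15 = 0.
Eigenvalues λ = 3, 5.
For λ=3: (A-λI) row 1 is [6, -2], so an eigenvector is (1, 3).
For λ=5: (A-λI) row 1 is [4, -2], so an eigenvector is (1, 2).
General solution: c_1e^(3t)(1,3) + c_2e^(5t)(1,2).

u(t) = c_1e^(3t) + c_2e^(5t), v(t) = 3c_1e^(3t) + 2c_2e^(5t)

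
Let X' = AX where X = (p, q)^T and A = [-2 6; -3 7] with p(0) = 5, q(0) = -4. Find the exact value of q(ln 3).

-1026

A = [[-2,6],[-3,7]]; eigenvalues λ = 1, 4.
Eigenvectors: (2,1) for λ=1, (1,1) for λ=4.
From the initial condition, c_1 = 9, c_2 = -13.
q(ln 3) = (9)(3^1)(1) + (-13)(3^4)(1) = -1026.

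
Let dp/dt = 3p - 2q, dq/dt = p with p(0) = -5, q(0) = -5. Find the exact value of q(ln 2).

A = [[3,-2],[1,0]]; eigenvalues λ = 1, 2.
Eigenvectors: (-1,-1) for λ=1, (-2,-1) for λ=2.
From the initial condition, c_1 = 5, c_2 = 0.
q(ln 2) = (5)(2^1)(-1) + (0)(2^2)(-1) = -10.

-10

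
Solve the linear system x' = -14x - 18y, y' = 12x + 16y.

Coefficient matrix A = [[-14, -18], [12, 16]].
Characteristic polynomial det(A - λI) = λ^2 - 2λ - 8 = 0.
Eigenvalues λ = 4, -2.
For λ=4: (A-λI) row 1 is [-18, -18], so an eigenvector is (-1, 1).
For λ=-2: (A-λI) row 1 is [-12, -18], so an eigenvector is (3, -2).
General solution: c_1e^(4t)(-1,1) + c_2e^(-2t)(3,-2).

x(t) = -c_1e^(4t) + 3c_2e^(-2t), y(t) = c_1e^(4t) - 2c_2e^(-2t)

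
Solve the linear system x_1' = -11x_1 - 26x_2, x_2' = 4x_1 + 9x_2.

Coefficient matrix A = [[-11, -26], [4, 9]].
Characteristic polynomial det(A - λI) = λ^2 + 2λ + 5 = 0.
Eigenvalues λ = -1 ± 2i (complex conjugate pair).
For λ=-1+2i: an eigenvector is (3,-1) - i(-2,1) = (3 + 2i, -1 - i).
A real fundamental pair from Re and Im of e^((-1+2i)t)v: X_1 = e^(-t)(cos(2t)·(3,-1) + sin(2t)·(-2,1)), X_2 = e^(-t)(sin(2t)·(3,-1) - cos(2t)·(-2,1)).
General solution: C_1X_1 + C_2X_2.

x_1(t) = -2C_1e^(-t)sin(2t) + 3C_1e^(-t)cos(2t) + 3C_2e^(-t)sin(2t) + 2C_2e^(-t)cos(2t), x_2(t) = C_1e^(-t)sin(2t) - C_1e^(-t)cos(2t) - C_2e^(-t)sin(2t) - C_2e^(-t)cos(2t)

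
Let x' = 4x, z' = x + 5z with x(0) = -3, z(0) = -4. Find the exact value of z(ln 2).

A = [[4,0],[1,5]]; eigenvalues λ = 5, 4.
Eigenvectors: (0,1) for λ=5, (1,-1) for λ=4.
From the initial condition, c_1 = -7, c_2 = -3.
z(ln 2) = (-7)(2^5)(1) + (-3)(2^4)(-1) = -176.

-176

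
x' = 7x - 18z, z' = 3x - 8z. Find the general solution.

x(t) = 3C_1e^(t) - 2C_2e^(-2t), z(t) = C_1e^(t) - C_2e^(-2t)

Coefficient matrix A = [[7, -18], [3, -8]].
Characteristic polynomial det(A - λI) = λ^2 + λ - 2 = 0.
Eigenvalues λ = 1, -2.
For λ=1: (A-λI) row 1 is [6, -18], so an eigenvector is (3, 1).
For λ=-2: (A-λI) row 1 is [9, -18], so an eigenvector is (-2, -1).
General solution: C_1e^(t)(3,1) + C_2e^(-2t)(-2,-1).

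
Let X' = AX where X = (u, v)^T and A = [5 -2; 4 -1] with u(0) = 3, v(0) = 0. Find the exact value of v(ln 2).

36

A = [[5,-2],[4,-1]]; eigenvalues λ = 1, 3.
Eigenvectors: (-1,-2) for λ=1, (-1,-1) for λ=3.
From the initial condition, c_1 = 3, c_2 = -6.
v(ln 2) = (3)(2^1)(-2) + (-6)(2^3)(-1) = 36.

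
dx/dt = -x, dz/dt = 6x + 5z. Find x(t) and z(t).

x(t) = -C_1e^(-t), z(t) = C_1e^(-t) - C_2e^(5t)

Coefficient matrix A = [[-1, 0], [6, 5]].
Characteristic polynomial det(A - λI) = λ^2 - 4λ - 5 = 0.
Eigenvalues λ = -1, 5.
For λ=-1: (A-λI) row 2 is [6, 6], so an eigenvector is (-1, 1).
For λ=5: (A-λI) row 1 is [-6, 0], so an eigenvector is (0, -1).
General solution: C_1e^(-t)(-1,1) + C_2e^(5t)(0,-1).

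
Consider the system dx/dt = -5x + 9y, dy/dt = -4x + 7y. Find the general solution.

x(t) = 3C_1e^(t) + 3C_2te^(t) + C_2e^(t), y(t) = 2C_1e^(t) + 2C_2te^(t) + C_2e^(t)

Coefficient matrix A = [[-5, 9], [-4, 7]].
Characteristic polynomial det(A - λI) = λ^2 - 2λ + 1 = 0.
Single eigenvalue λ = 1 with algebraic multiplicity 2.
Eigenvector v = (3,2); generalized eigenvector w with (A-λI)w=v is (1,1).
General solution: e^(t)[C_1·v + C_2·(t·v + w)].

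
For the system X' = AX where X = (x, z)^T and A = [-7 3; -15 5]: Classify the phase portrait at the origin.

stable spiral

A = [[-7,3],[-15,5]]; det(A-λI) = λ^2 + 2λ + 10.
λ = -1 ± 3i: negative real part.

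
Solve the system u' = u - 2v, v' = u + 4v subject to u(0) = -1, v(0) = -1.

u(t) = 3e^(3t) - 4e^(2t), v(t) = -3e^(3t) + 2e^(2t)

Coefficient matrix A = [[1, -2], [1, 4]].
Characteristic polynomial det(A - λI) = λ^2 - 5λ + 6 = 0.
Eigenvalues λ = 3, 2.
For λ=3: (A-λI) row 1 is [-2, -2], so an eigenvector is (-1, 1).
For λ=2: (A-λI) row 1 is [-1, -2], so an eigenvector is (-2, 1).
General solution: C_1e^(3t)(-1,1) + C_2e^(2t)(-2,1).
Applying u(0)=-1, v(0)=-1 gives C_1=-3, C_2=2.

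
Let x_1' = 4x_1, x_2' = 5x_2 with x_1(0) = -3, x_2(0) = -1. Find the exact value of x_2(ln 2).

A = [[4,0],[0,5]]; eigenvalues λ = 5, 4.
Eigenvectors: (0,1) for λ=5, (-1,0) for λ=4.
From the initial condition, c_1 = -1, c_2 = 3.
x_2(ln 2) = (-1)(2^5)(1) + (3)(2^4)(0) = -32.

-32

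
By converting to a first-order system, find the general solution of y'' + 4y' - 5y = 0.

Let x_1 = y, x_2 = y'. Then x_1' = x_2 and x_2' = 5x_1 - 4x_2.
A = [[0,1],[5,-4]]; det(A-λI) = λ^2 + 4λ - 5.
Eigenvalues λ = 1, -5 with eigenvectors (1,1), (1,-5).

y(t) = K_1e^(t) + K_2e^(-5t)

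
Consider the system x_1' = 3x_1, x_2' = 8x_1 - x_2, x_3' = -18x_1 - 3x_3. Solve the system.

x_1(t) = C_1e^(3t), x_2(t) = 2C_1e^(3t) + C_2e^(-t), x_3(t) = -3C_1e^(3t) + C_3e^(-3t)

Coefficient matrix A = [[3, 0, 0], [8, -1, 0], [-18, 0, -3]].
det(A - λI) = 0 gives eigenvalues λ = 3, -1, -3.
For λ=3: eigenvector (1,2,-3).
For λ=-1: eigenvector (0,1,0).
For λ=-3: eigenvector (0,0,1).
General solution: C_1e^(3t)(1,2,-3) + C_2e^(-t)(0,1,0) + C_3e^(-3t)(0,0,1).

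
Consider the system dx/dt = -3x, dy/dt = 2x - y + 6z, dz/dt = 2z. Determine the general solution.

Coefficient matrix A = [[-3, 0, 0], [2, -1, 6], [0, 0, 2]].
det(A - λI) = 0 gives eigenvalues λ = 2, -1, -3.
For λ=2: eigenvector (0,2,1).
For λ=-1: eigenvector (0,1,0).
For λ=-3: eigenvector (1,-1,0).
General solution: c_1e^(2t)(0,2,1) + c_2e^(-t)(0,1,0) + c_3e^(-3t)(1,-1,0).

x(t) = c_3e^(-3t), y(t) = 2c_1e^(2t) + c_2e^(-t) - c_3e^(-3t), z(t) = c_1e^(2t)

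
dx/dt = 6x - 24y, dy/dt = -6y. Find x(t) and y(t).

x(t) = -c_1e^(6t) + 2c_2e^(-6t), y(t) = c_2e^(-6t)

Coefficient matrix A = [[6, -24], [0, -6]].
Characteristic polynomial det(A - λI) = λ^2 - 36 = 0.
Eigenvalues λ = 6, -6.
For λ=6: (A-λI) row 1 is [0, -24], so an eigenvector is (-1, 0).
For λ=-6: (A-λI) row 1 is [12, -24], so an eigenvector is (2, 1).
General solution: c_1e^(6t)(-1,0) + c_2e^(-6t)(2,1).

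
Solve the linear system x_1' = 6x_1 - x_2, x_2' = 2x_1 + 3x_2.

Coefficient matrix A = [[6, -1], [2, 3]].
Characteristic polynomial det(A - λI) = λ^2 - 9λ + 20 = 0.
Eigenvalues λ = 5, 4.
For λ=5: (A-λI) row 1 is [1, -1], so an eigenvector is (-1, -1).
For λ=4: (A-λI) row 1 is [2, -1], so an eigenvector is (1, 2).
General solution: c_1e^(5t)(-1,-1) + c_2e^(4t)(1,2).

x_1(t) = -c_1e^(5t) + c_2e^(4t), x_2(t) = -c_1e^(5t) + 2c_2e^(4t)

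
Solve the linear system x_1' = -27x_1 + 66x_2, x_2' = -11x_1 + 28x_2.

Coefficient matrix A = [[-27, 66], [-11, 28]].
Characteristic polynomial det(A - λI) = λ^2 - λ - 30 = 0.
Eigenvalues λ = 6, -5.
For λ=6: (A-λI) row 1 is [-33, 66], so an eigenvector is (2, 1).
For λ=-5: (A-λI) row 1 is [-22, 66], so an eigenvector is (-3, -1).
General solution: K_1e^(6t)(2,1) + K_2e^(-5t)(-3,-1).

x_1(t) = 2K_1e^(6t) - 3K_2e^(-5t), x_2(t) = K_1e^(6t) - K_2e^(-5t)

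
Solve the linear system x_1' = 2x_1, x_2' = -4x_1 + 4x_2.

x_1(t) = C_1e^(2t), x_2(t) = 2C_1e^(2t) + C_2e^(4t)

Coefficient matrix A = [[2, 0], [-4, 4]].
Characteristic polynomial det(A - λI) = λ^2 - 6λ + 8 = 0.
Eigenvalues λ = 2, 4.
For λ=2: (A-λI) row 2 is [-4, 2], so an eigenvector is (1, 2).
For λ=4: (A-λI) row 1 is [-2, 0], so an eigenvector is (0, 1).
General solution: C_1e^(2t)(1,2) + C_2e^(4t)(0,1).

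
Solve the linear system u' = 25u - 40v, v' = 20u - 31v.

Coefficient matrix A = [[25, -40], [20, -31]].
Characteristic polynomial det(A - λI) = λ^2 + 6λ + 25 = 0.
Eigenvalues λ = -3 ± 4i (complex conjugate pair).
For λ=-3+4i: an eigenvector is (1,1) - i(-3,-2) = (1 + 3i, 1 + 2i).
A real fundamental pair from Re and Im of e^((-3+4i)t)v: X_1 = e^(-3t)(cos(4t)·(1,1) + sin(4t)·(-3,-2)), X_2 = e^(-3t)(sin(4t)·(1,1) - cos(4t)·(-3,-2)).
General solution: C_1X_1 + C_2X_2.

u(t) = -3C_1e^(-3t)sin(4t) + C_1e^(-3t)cos(4t) + C_2e^(-3t)sin(4t) + 3C_2e^(-3t)cos(4t), v(t) = -2C_1e^(-3t)sin(4t) + C_1e^(-3t)cos(4t) + C_2e^(-3t)sin(4t) + 2C_2e^(-3t)cos(4t)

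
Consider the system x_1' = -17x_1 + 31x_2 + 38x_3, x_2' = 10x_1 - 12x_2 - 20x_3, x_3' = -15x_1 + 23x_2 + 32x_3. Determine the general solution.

x_1(t) = 5K_1e^(3t) + 2K_2e^(2t) - 3K_3e^(-2t), x_2(t) = 2K_1e^(3t) + K_3e^(-2t), x_3(t) = K_1e^(3t) + K_2e^(2t) - 2K_3e^(-2t)

Coefficient matrix A = [[-17, 31, 38], [10, -12, -20], [-15, 23, 32]].
det(A - λI) = 0 gives eigenvalues λ = 3, 2, -2.
For λ=3: eigenvector (5,2,1).
For λ=2: eigenvector (2,0,1).
For λ=-2: eigenvector (-3,1,-2).
General solution: K_1e^(3t)(5,2,1) + K_2e^(2t)(2,0,1) + K_3e^(-2t)(-3,1,-2).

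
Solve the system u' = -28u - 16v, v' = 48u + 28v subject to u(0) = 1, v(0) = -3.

Coefficient matrix A = [[-28, -16], [48, 28]].
Characteristic polynomial det(A - λI) = λ^2 - 16 = 0.
Eigenvalues λ = -4, 4.
For λ=-4: (A-λI) row 1 is [-24, -16], so an eigenvector is (2, -3).
For λ=4: (A-λI) row 1 is [-32, -16], so an eigenvector is (-1, 2).
General solution: K_1e^(-4t)(2,-3) + K_2e^(4t)(-1,2).
Applying u(0)=1, v(0)=-3 gives K_1=-1, K_2=-3.

u(t) = 3e^(4t) - 2e^(-4t), v(t) = -6e^(4t) + 3e^(-4t)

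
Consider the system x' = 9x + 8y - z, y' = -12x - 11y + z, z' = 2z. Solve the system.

x(t) = -K_1e^(2t) - 2K_2e^(-3t) + K_3e^(t), y(t) = K_1e^(2t) + 3K_2e^(-3t) - K_3e^(t), z(t) = K_1e^(2t)

Coefficient matrix A = [[9, 8, -1], [-12, -11, 1], [0, 0, 2]].
det(A - λI) = 0 gives eigenvalues λ = 2, -3, 1.
For λ=2: eigenvector (-1,1,1).
For λ=-3: eigenvector (-2,3,0).
For λ=1: eigenvector (1,-1,0).
General solution: K_1e^(2t)(-1,1,1) + K_2e^(-3t)(-2,3,0) + K_3e^(t)(1,-1,0).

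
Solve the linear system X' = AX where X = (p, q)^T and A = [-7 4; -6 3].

p(t) = K_1e^(-3t) + 2K_2e^(-t), q(t) = K_1e^(-3t) + 3K_2e^(-t)

Coefficient matrix A = [[-7, 4], [-6, 3]].
Characteristic polynomial det(A - λI) = λ^2 + 4λ + 3 = 0.
Eigenvalues λ = -3, -1.
For λ=-3: (A-λI) row 1 is [-4, 4], so an eigenvector is (1, 1).
For λ=-1: (A-λI) row 1 is [-6, 4], so an eigenvector is (2, 3).
General solution: K_1e^(-3t)(1,1) + K_2e^(-t)(2,3).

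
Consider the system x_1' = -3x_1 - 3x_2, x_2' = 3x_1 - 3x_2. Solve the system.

x_1(t) = -K_1e^(-3t)sin(3t) + K_2e^(-3t)cos(3t), x_2(t) = K_1e^(-3t)cos(3t) + K_2e^(-3t)sin(3t)

Coefficient matrix A = [[-3, -3], [3, -3]].
Characteristic polynomial det(A - λI) = λ^2 + 6λ + 18 = 0.
Eigenvalues λ = -3 ± 3i (complex conjugate pair).
For λ=-3+3i: an eigenvector is (0,1) - i(-1,0) = (0 + i, 1).
A real fundamental pair from Re and Im of e^((-3+3i)t)v: X_1 = e^(-3t)(cos(3t)·(0,1) + sin(3t)·(-1,0)), X_2 = e^(-3t)(sin(3t)·(0,1) - cos(3t)·(-1,0)).
General solution: K_1X_1 + K_2X_2.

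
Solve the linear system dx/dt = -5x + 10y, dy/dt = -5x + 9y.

x(t) = -K_1e^(2t)sin(t) + 3K_1e^(2t)cos(t) + 3K_2e^(2t)sin(t) + K_2e^(2t)cos(t), y(t) = -K_1e^(2t)sin(t) + 2K_1e^(2t)cos(t) + 2K_2e^(2t)sin(t) + K_2e^(2t)cos(t)

Coefficient matrix A = [[-5, 10], [-5, 9]].
Characteristic polynomial det(A - λI) = λ^2 - 4λ + 5 = 0.
Eigenvalues λ = 2 ± i (complex conjugate pair).
For λ=2+i: an eigenvector is (3,2) - i(-1,-1) = (3 + i, 2 + i).
A real fundamental pair from Re and Im of e^((2+i)t)v: X_1 = e^(2t)(cos(t)·(3,2) + sin(t)·(-1,-1)), X_2 = e^(2t)(sin(t)·(3,2) - cos(t)·(-1,-1)).
General solution: K_1X_1 + K_2X_2.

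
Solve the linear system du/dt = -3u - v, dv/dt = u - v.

u(t) = K_1e^(-2t) + K_2te^(-2t) - 3K_2e^(-2t), v(t) = -K_1e^(-2t) - K_2te^(-2t) + 2K_2e^(-2t)

Coefficient matrix A = [[-3, -1], [1, -1]].
Characteristic polynomial det(A - λI) = λ^2 + 4λ + 4 = 0.
Single eigenvalue λ = -2 with algebraic multiplicity 2.
Eigenvector v = (1,-1); generalized eigenvector w with (A-λI)w=v is (-3,2).
General solution: e^(-2t)[K_1·v + K_2·(t·v + w)].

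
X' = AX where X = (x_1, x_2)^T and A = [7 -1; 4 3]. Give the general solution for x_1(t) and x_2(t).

Coefficient matrix A = [[7, -1], [4, 3]].
Characteristic polynomial det(A - λI) = λ^2 - 10λ + 25 = 0.
Single eigenvalue λ = 5 with algebraic multiplicity 2.
Eigenvector v = (-1,-2); generalized eigenvector w with (A-λI)w=v is (0,1).
General solution: e^(5t)[c_1·v + c_2·(t·v + w)].

x_1(t) = -c_1e^(5t) - c_2te^(5t), x_2(t) = -2c_1e^(5t) - 2c_2te^(5t) + c_2e^(5t)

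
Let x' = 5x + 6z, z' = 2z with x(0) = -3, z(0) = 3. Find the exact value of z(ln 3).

27

A = [[5,6],[0,2]]; eigenvalues λ = 5, 2.
Eigenvectors: (-1,0) for λ=5, (2,-1) for λ=2.
From the initial condition, c_1 = -3, c_2 = -3.
z(ln 3) = (-3)(3^5)(0) + (-3)(3^2)(-1) = 27.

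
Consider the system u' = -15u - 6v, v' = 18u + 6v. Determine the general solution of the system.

u(t) = 2K_1e^(-6t) + K_2e^(-3t), v(t) = -3K_1e^(-6t) - 2K_2e^(-3t)

Coefficient matrix A = [[-15, -6], [18, 6]].
Characteristic polynomial det(A - λI) = λ^2 + 9λ + 18 = 0.
Eigenvalues λ = -6, -3.
For λ=-6: (A-λI) row 1 is [-9, -6], so an eigenvector is (2, -3).
For λ=-3: (A-λI) row 1 is [-12, -6], so an eigenvector is (1, -2).
General solution: K_1e^(-6t)(2,-3) + K_2e^(-3t)(1,-2).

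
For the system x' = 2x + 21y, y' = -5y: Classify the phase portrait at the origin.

saddle

A = [[2,21],[0,-5]]; det(A-λI) = λ^2 + 3λ - 10.
λ = -5, 2: opposite signs.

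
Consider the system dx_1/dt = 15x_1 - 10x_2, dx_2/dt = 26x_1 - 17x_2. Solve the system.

Coefficient matrix A = [[15, -10], [26, -17]].
Characteristic polynomial det(A - λI) = λ^2 + 2λ + 5 = 0.
Eigenvalues λ = -1 ± 2i (complex conjugate pair).
For λ=-1+2i: an eigenvector is (2,3) - i(1,2) = (2 - i, 3 - 2i).
A real fundamental pair from Re and Im of e^((-1+2i)t)v: X_1 = e^(-t)(cos(2t)·(2,3) + sin(2t)·(1,2)), X_2 = e^(-t)(sin(2t)·(2,3) - cos(2t)·(1,2)).
General solution: C_1X_1 + C_2X_2.

x_1(t) = C_1e^(-t)sin(2t) + 2C_1e^(-t)cos(2t) + 2C_2e^(-t)sin(2t) - C_2e^(-t)cos(2t), x_2(t) = 2C_1e^(-t)sin(2t) + 3C_1e^(-t)cos(2t) + 3C_2e^(-t)sin(2t) - 2C_2e^(-t)cos(2t)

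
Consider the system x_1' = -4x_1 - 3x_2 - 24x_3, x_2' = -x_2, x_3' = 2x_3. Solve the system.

Coefficient matrix A = [[-4, -3, -24], [0, -1, 0], [0, 0, 2]].
det(A - λI) = 0 gives eigenvalues λ = 2, -1, -4.
For λ=2: eigenvector (-4,0,1).
For λ=-1: eigenvector (-1,1,0).
For λ=-4: eigenvector (1,0,0).
General solution: c_1e^(2t)(-4,0,1) + c_2e^(-t)(-1,1,0) + c_3e^(-4t)(1,0,0).

x_1(t) = -4c_1e^(2t) - c_2e^(-t) + c_3e^(-4t), x_2(t) = c_2e^(-t), x_3(t) = c_1e^(2t)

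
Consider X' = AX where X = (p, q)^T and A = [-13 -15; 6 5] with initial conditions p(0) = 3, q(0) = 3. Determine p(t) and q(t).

p(t) = -24e^(-4t)sin(3t) + 3e^(-4t)cos(3t), q(t) = 15e^(-4t)sin(3t) + 3e^(-4t)cos(3t)

Coefficient matrix A = [[-13, -15], [6, 5]].
Characteristic polynomial det(A - λI) = λ^2 + 8λ + 25 = 0.
Eigenvalues λ = -4 ± 3i (complex conjugate pair).
For λ=-4+3i: an eigenvector is (1,-1) - i(2,-1) = (1 - 2i, -1 + i).
A real fundamental pair from Re and Im of e^((-4+3i)t)v: X_1 = e^(-4t)(cos(3t)·(1,-1) + sin(3t)·(2,-1)), X_2 = e^(-4t)(sin(3t)·(1,-1) - cos(3t)·(2,-1)).
General solution: K_1X_1 + K_2X_2.
Applying p(0)=3, q(0)=3 gives K_1=-9, K_2=-6.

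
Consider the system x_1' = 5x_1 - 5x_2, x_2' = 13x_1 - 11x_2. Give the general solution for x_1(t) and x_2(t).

Coefficient matrix A = [[5, -5], [13, -11]].
Characteristic polynomial det(A - λI) = λ^2 + 6λ + 10 = 0.
Eigenvalues λ = -3 ± i (complex conjugate pair).
For λ=-3+i: an eigenvector is (1,2) - i(-2,-3) = (1 + 2i, 2 + 3i).
A real fundamental pair from Re and Im of e^((-3+i)t)v: X_1 = e^(-3t)(cos(t)·(1,2) + sin(t)·(-2,-3)), X_2 = e^(-3t)(sin(t)·(1,2) - cos(t)·(-2,-3)).
General solution: C_1X_1 + C_2X_2.

x_1(t) = -2C_1e^(-3t)sin(t) + C_1e^(-3t)cos(t) + C_2e^(-3t)sin(t) + 2C_2e^(-3t)cos(t), x_2(t) = -3C_1e^(-3t)sin(t) + 2C_1e^(-3t)cos(t) + 2C_2e^(-3t)sin(t) + 3C_2e^(-3t)cos(t)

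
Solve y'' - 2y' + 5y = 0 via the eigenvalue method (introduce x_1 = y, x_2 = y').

y(t) = K_1e^(t)cos(2t) + K_2e^(t)sin(2t)

Let x_1 = y, x_2 = y'. Then x_1' = x_2 and x_2' = -5x_1 + 2x_2.
A = [[0,1],[-5,2]]; det(A-λI) = λ^2 - 2λ + 5.
Eigenvalues λ = 1 ± 2i.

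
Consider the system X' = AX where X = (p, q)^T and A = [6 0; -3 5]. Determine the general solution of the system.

p(t) = -K_2e^(6t), q(t) = K_1e^(5t) + 3K_2e^(6t)

Coefficient matrix A = [[6, 0], [-3, 5]].
Characteristic polynomial det(A - λI) = λ^2 - 11λ + 30 = 0.
Eigenvalues λ = 5, 6.
For λ=5: (A-λI) row 1 is [1, 0], so an eigenvector is (0, 1).
For λ=6: (A-λI) row 2 is [-3, -1], so an eigenvector is (-1, 3).
General solution: K_1e^(5t)(0,1) + K_2e^(6t)(-1,3).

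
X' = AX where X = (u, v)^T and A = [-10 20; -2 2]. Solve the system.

u(t) = c_1e^(-4t)sin(2t) + 3c_1e^(-4t)cos(2t) + 3c_2e^(-4t)sin(2t) - c_2e^(-4t)cos(2t), v(t) = c_1e^(-4t)cos(2t) + c_2e^(-4t)sin(2t)

Coefficient matrix A = [[-10, 20], [-2, 2]].
Characteristic polynomial det(A - λI) = λ^2 + 8λ + 20 = 0.
Eigenvalues λ = -4 ± 2i (complex conjugate pair).
For λ=-4+2i: an eigenvector is (3,1) - i(1,0) = (3 - i, 1).
A real fundamental pair from Re and Im of e^((-4+2i)t)v: X_1 = e^(-4t)(cos(2t)·(3,1) + sin(2t)·(1,0)), X_2 = e^(-4t)(sin(2t)·(3,1) - cos(2t)·(1,0)).
General solution: c_1X_1 + c_2X_2.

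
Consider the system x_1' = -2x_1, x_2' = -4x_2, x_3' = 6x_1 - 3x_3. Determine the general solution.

x_1(t) = c_3e^(-2t), x_2(t) = c_2e^(-4t), x_3(t) = c_1e^(-3t) + 6c_3e^(-2t)

Coefficient matrix A = [[-2, 0, 0], [0, -4, 0], [6, 0, -3]].
det(A - λI) = 0 gives eigenvalues λ = -3, -4, -2.
For λ=-3: eigenvector (0,0,1).
For λ=-4: eigenvector (0,1,0).
For λ=-2: eigenvector (1,0,6).
General solution: c_1e^(-3t)(0,0,1) + c_2e^(-4t)(0,1,0) + c_3e^(-2t)(1,0,6).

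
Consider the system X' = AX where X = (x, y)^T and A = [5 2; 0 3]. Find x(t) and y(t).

x(t) = -K_1e^(3t) + K_2e^(5t), y(t) = K_1e^(3t)

Coefficient matrix A = [[5, 2], [0, 3]].
Characteristic polynomial det(A - λI) = λ^2 - 8λ + 15 = 0.
Eigenvalues λ = 3, 5.
For λ=3: (A-λI) row 1 is [2, 2], so an eigenvector is (-1, 1).
For λ=5: (A-λI) row 1 is [0, 2], so an eigenvector is (1, 0).
General solution: K_1e^(3t)(-1,1) + K_2e^(5t)(1,0).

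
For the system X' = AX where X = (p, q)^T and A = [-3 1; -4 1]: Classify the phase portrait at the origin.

stable improper node

A = [[-3,1],[-4,1]]; det(A-λI) = λ^2 + 2λ + 1.
repeated λ = -1 with a single eigenvector.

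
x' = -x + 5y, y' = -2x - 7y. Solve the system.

Coefficient matrix A = [[-1, 5], [-2, -7]].
Characteristic polynomial det(A - λI) = λ^2 + 8λ + 17 = 0.
Eigenvalues λ = -4 ± i (complex conjugate pair).
For λ=-4+i: an eigenvector is (1,-1) - i(-2,1) = (1 + 2i, -1 - i).
A real fundamental pair from Re and Im of e^((-4+i)t)v: X_1 = e^(-4t)(cos(t)·(1,-1) + sin(t)·(-2,1)), X_2 = e^(-4t)(sin(t)·(1,-1) - cos(t)·(-2,1)).
General solution: K_1X_1 + K_2X_2.

x(t) = -2K_1e^(-4t)sin(t) + K_1e^(-4t)cos(t) + K_2e^(-4t)sin(t) + 2K_2e^(-4t)cos(t), y(t) = K_1e^(-4t)sin(t) - K_1e^(-4t)cos(t) - K_2e^(-4t)sin(t) - K_2e^(-4t)cos(t)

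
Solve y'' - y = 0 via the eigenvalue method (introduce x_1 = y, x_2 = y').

y(t) = c_1e^(t) + c_2e^(-t)

Let x_1 = y, x_2 = y'. Then x_1' = x_2 and x_2' = x_1.
A = [[0,1],[1,0]]; det(A-λI) = λ^2 - 1.
Eigenvalues λ = 1, -1 with eigenvectors (1,1), (1,-1).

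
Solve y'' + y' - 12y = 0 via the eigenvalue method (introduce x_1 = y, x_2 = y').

y(t) = K_1e^(3t) + K_2e^(-4t)

Let x_1 = y, x_2 = y'. Then x_1' = x_2 and x_2' = 12x_1 - x_2.
A = [[0,1],[12,-1]]; det(A-λI) = λ^2 + λ - 12.
Eigenvalues λ = 3, -4 with eigenvectors (1,3), (1,-4).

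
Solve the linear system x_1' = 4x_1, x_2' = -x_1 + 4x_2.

Coefficient matrix A = [[4, 0], [-1, 4]].
Characteristic polynomial det(A - λI) = λ^2 - 8λ + 16 = 0.
Single eigenvalue λ = 4 with algebraic multiplicity 2.
Eigenvector v = (0,-1); generalized eigenvector w with (A-λI)w=v is (1,1).
General solution: e^(4t)[c_1·v + c_2·(t·v + w)].

x_1(t) = c_2e^(4t), x_2(t) = -c_1e^(4t) - c_2te^(4t) + c_2e^(4t)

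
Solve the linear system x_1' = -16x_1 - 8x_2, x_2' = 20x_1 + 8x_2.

Coefficient matrix A = [[-16, -8], [20, 8]].
Characteristic polynomial det(A - λI) = λ^2 + 8λ + 32 = 0.
Eigenvalues λ = -4 ± 4i (complex conjugate pair).
For λ=-4+4i: an eigenvector is (1,-1) - i(-1,2) = (1 + i, -1 - 2i).
A real fundamental pair from Re and Im of e^((-4+4i)t)v: X_1 = e^(-4t)(cos(4t)·(1,-1) + sin(4t)·(-1,2)), X_2 = e^(-4t)(sin(4t)·(1,-1) - cos(4t)·(-1,2)).
General solution: K_1X_1 + K_2X_2.

x_1(t) = -K_1e^(-4t)sin(4t) + K_1e^(-4t)cos(4t) + K_2e^(-4t)sin(4t) + K_2e^(-4t)cos(4t), x_2(t) = 2K_1e^(-4t)sin(4t) - K_1e^(-4t)cos(4t) - K_2e^(-4t)sin(4t) - 2K_2e^(-4t)cos(4t)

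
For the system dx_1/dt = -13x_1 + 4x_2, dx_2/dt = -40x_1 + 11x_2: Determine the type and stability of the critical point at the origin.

A = [[-13,4],[-40,11]]; det(A-λI) = λ^2 + 2λ + 17.
λ = -1 ± 4i: negative real part.

stable spiral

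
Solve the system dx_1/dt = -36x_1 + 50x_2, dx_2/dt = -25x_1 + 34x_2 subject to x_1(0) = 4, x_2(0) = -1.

x_1(t) = -38e^(-t)sin(5t) + 4e^(-t)cos(5t), x_2(t) = -27e^(-t)sin(5t) - e^(-t)cos(5t)

Coefficient matrix A = [[-36, 50], [-25, 34]].
Characteristic polynomial det(A - λI) = λ^2 + 2λ + 26 = 0.
Eigenvalues λ = -1 ± 5i (complex conjugate pair).
For λ=-1+5i: an eigenvector is (1,1) - i(3,2) = (1 - 3i, 1 - 2i).
A real fundamental pair from Re and Im of e^((-1+5i)t)v: X_1 = e^(-t)(cos(5t)·(1,1) + sin(5t)·(3,2)), X_2 = e^(-t)(sin(5t)·(1,1) - cos(5t)·(3,2)).
General solution: K_1X_1 + K_2X_2.
Applying x_1(0)=4, x_2(0)=-1 gives K_1=-11, K_2=-5.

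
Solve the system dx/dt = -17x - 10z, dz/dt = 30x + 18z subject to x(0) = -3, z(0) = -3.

Coefficient matrix A = [[-17, -10], [30, 18]].
Characteristic polynomial det(A - λI) = λ^2 - λ - 6 = 0.
Eigenvalues λ = 3, -2.
For λ=3: (A-λI) row 1 is [-20, -10], so an eigenvector is (-1, 2).
For λ=-2: (A-λI) row 1 is [-15, -10], so an eigenvector is (-2, 3).
General solution: C_1e^(3t)(-1,2) + C_2e^(-2t)(-2,3).
Applying x(0)=-3, z(0)=-3 gives C_1=-15, C_2=9.

x(t) = 15e^(3t) - 18e^(-2t), z(t) = -30e^(3t) + 27e^(-2t)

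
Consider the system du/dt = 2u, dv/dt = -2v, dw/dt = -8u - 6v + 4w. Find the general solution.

Coefficient matrix A = [[2, 0, 0], [0, -2, 0], [-8, -6, 4]].
det(A - λI) = 0 gives eigenvalues λ = 2, -2, 4.
For λ=2: eigenvector (1,0,4).
For λ=-2: eigenvector (0,1,1).
For λ=4: eigenvector (0,0,1).
General solution: C_1e^(2t)(1,0,4) + C_2e^(-2t)(0,1,1) + C_3e^(4t)(0,0,1).

u(t) = C_1e^(2t), v(t) = C_2e^(-2t), w(t) = 4C_1e^(2t) + C_2e^(-2t) + C_3e^(4t)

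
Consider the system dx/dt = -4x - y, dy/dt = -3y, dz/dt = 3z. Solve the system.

Coefficient matrix A = [[-4, -1, 0], [0, -3, 0], [0, 0, 3]].
det(A - λI) = 0 gives eigenvalues λ = -4, -3, 3.
For λ=-4: eigenvector (1,0,0).
For λ=-3: eigenvector (-1,1,0).
For λ=3: eigenvector (0,0,1).
General solution: c_1e^(-4t)(1,0,0) + c_2e^(-3t)(-1,1,0) + c_3e^(3t)(0,0,1).

x(t) = c_1e^(-4t) - c_2e^(-3t), y(t) = c_2e^(-3t), z(t) = c_3e^(3t)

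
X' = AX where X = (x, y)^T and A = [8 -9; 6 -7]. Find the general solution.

x(t) = -3K_1e^(2t) + K_2e^(-t), y(t) = -2K_1e^(2t) + K_2e^(-t)

Coefficient matrix A = [[8, -9], [6, -7]].
Characteristic polynomial det(A - λI) = λ^2 - λ - 2 = 0.
Eigenvalues λ = 2, -1.
For λ=2: (A-λI) row 1 is [6, -9], so an eigenvector is (-3, -2).
For λ=-1: (A-λI) row 1 is [9, -9], so an eigenvector is (1, 1).
General solution: K_1e^(2t)(-3,-2) + K_2e^(-t)(1,1).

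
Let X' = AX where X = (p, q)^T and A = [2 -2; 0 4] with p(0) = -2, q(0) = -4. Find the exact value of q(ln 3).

A = [[2,-2],[0,4]]; eigenvalues λ = 2, 4.
Eigenvectors: (-1,0) for λ=2, (1,-1) for λ=4.
From the initial condition, c_1 = 6, c_2 = 4.
q(ln 3) = (6)(3^2)(0) + (4)(3^4)(-1) = -324.

-324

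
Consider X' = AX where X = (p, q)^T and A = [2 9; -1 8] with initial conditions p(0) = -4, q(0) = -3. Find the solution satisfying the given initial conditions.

p(t) = -15te^(5t) - 4e^(5t), q(t) = -5te^(5t) - 3e^(5t)

Coefficient matrix A = [[2, 9], [-1, 8]].
Characteristic polynomial det(A - λI) = λ^2 - 10λ + 25 = 0.
Single eigenvalue λ = 5 with algebraic multiplicity 2.
Eigenvector v = (3,1); generalized eigenvector w with (A-λI)w=v is (-1,0).
General solution: e^(5t)[K_1·v + K_2·(t·v + w)].
Applying p(0)=-4, q(0)=-3 gives K_1=-3, K_2=-5.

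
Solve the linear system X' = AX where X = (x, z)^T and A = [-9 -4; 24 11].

Coefficient matrix A = [[-9, -4], [24, 11]].
Characteristic polynomial det(A - λI) = λ^2 - 2λ - 3 = 0.
Eigenvalues λ = -1, 3.
For λ=-1: (A-λI) row 1 is [-8, -4], so an eigenvector is (1, -2).
For λ=3: (A-λI) row 1 is [-12, -4], so an eigenvector is (-1, 3).
General solution: K_1e^(-t)(1,-2) + K_2e^(3t)(-1,3).

x(t) = K_1e^(-t) - K_2e^(3t), z(t) = -2K_1e^(-t) + 3K_2e^(3t)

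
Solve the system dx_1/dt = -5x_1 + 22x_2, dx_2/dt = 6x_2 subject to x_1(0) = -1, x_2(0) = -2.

x_1(t) = -4e^(6t) + 3e^(-5t), x_2(t) = -2e^(6t)

Coefficient matrix A = [[-5, 22], [0, 6]].
Characteristic polynomial det(A - λI) = λ^2 - λ - 30 = 0.
Eigenvalues λ = -5, 6.
For λ=-5: (A-λI) row 1 is [0, 22], so an eigenvector is (1, 0).
For λ=6: (A-λI) row 1 is [-11, 22], so an eigenvector is (-2, -1).
General solution: K_1e^(-5t)(1,0) + K_2e^(6t)(-2,-1).
Applying x_1(0)=-1, x_2(0)=-2 gives K_1=3, K_2=2.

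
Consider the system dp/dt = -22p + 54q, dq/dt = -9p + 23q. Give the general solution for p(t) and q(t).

Coefficient matrix A = [[-22, 54], [-9, 23]].
Characteristic polynomial det(A - λI) = λ^2 - λ - 20 = 0.
Eigenvalues λ = -4, 5.
For λ=-4: (A-λI) row 1 is [-18, 54], so an eigenvector is (-3, -1).
For λ=5: (A-λI) row 1 is [-27, 54], so an eigenvector is (-2, -1).
General solution: c_1e^(-4t)(-3,-1) + c_2e^(5t)(-2,-1).

p(t) = -3c_1e^(-4t) - 2c_2e^(5t), q(t) = -c_1e^(-4t) - c_2e^(5t)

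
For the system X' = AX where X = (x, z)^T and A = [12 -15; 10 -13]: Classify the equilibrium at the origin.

A = [[12,-15],[10,-13]]; det(A-λI) = λ^2 + λ - 6.
λ = -3, 2: opposite signs.

saddle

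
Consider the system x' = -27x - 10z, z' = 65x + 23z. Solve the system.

Coefficient matrix A = [[-27, -10], [65, 23]].
Characteristic polynomial det(A - λI) = λ^2 + 4λ + 29 = 0.
Eigenvalues λ = -2 ± 5i (complex conjugate pair).
For λ=-2+5i: an eigenvector is (1,-3) - i(1,-2) = (1 - i, -3 + 2i).
A real fundamental pair from Re and Im of e^((-2+5i)t)v: X_1 = e^(-2t)(cos(5t)·(1,-3) + sin(5t)·(1,-2)), X_2 = e^(-2t)(sin(5t)·(1,-3) - cos(5t)·(1,-2)).
General solution: K_1X_1 + K_2X_2.

x(t) = K_1e^(-2t)sin(5t) + K_1e^(-2t)cos(5t) + K_2e^(-2t)sin(5t) - K_2e^(-2t)cos(5t), z(t) = -2K_1e^(-2t)sin(5t) - 3K_1e^(-2t)cos(5t) - 3K_2e^(-2t)sin(5t) + 2K_2e^(-2t)cos(5t)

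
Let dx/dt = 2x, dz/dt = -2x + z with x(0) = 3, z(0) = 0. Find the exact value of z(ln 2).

-12

A = [[2,0],[-2,1]]; eigenvalues λ = 1, 2.
Eigenvectors: (0,1) for λ=1, (1,-2) for λ=2.
From the initial condition, c_1 = 6, c_2 = 3.
z(ln 2) = (6)(2^1)(1) + (3)(2^2)(-2) = -12.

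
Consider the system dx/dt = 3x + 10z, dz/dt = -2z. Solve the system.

Coefficient matrix A = [[3, 10], [0, -2]].
Characteristic polynomial det(A - λI) = λ^2 - λ - 6 = 0.
Eigenvalues λ = -2, 3.
For λ=-2: (A-λI) row 1 is [5, 10], so an eigenvector is (-2, 1).
For λ=3: (A-λI) row 1 is [0, 10], so an eigenvector is (-1, 0).
General solution: K_1e^(-2t)(-2,1) + K_2e^(3t)(-1,0).

x(t) = -2K_1e^(-2t) - K_2e^(3t), z(t) = K_1e^(-2t)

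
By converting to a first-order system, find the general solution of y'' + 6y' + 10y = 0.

Let x_1 = y, x_2 = y'. Then x_1' = x_2 and x_2' = -10x_1 - 6x_2.
A = [[0,1],[-10,-6]]; det(A-λI) = λ^2 + 6λ + 10.
Eigenvalues λ = -3 ± i.

y(t) = K_1e^(-3t)cos(t) + K_2e^(-3t)sin(t)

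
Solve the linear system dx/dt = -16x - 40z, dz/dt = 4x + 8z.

Coefficient matrix A = [[-16, -40], [4, 8]].
Characteristic polynomial det(A - λI) = λ^2 + 8λ + 32 = 0.
Eigenvalues λ = -4 ± 4i (complex conjugate pair).
For λ=-4+4i: an eigenvector is (1,0) - i(-3,1) = (1 + 3i, 0 - i).
A real fundamental pair from Re and Im of e^((-4+4i)t)v: X_1 = e^(-4t)(cos(4t)·(1,0) + sin(4t)·(-3,1)), X_2 = e^(-4t)(sin(4t)·(1,0) - cos(4t)·(-3,1)).
General solution: K_1X_1 + K_2X_2.

x(t) = -3K_1e^(-4t)sin(4t) + K_1e^(-4t)cos(4t) + K_2e^(-4t)sin(4t) + 3K_2e^(-4t)cos(4t), z(t) = K_1e^(-4t)sin(4t) - K_2e^(-4t)cos(4t)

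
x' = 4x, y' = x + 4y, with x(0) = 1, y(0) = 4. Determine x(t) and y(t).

Coefficient matrix A = [[4, 0], [1, 4]].
Characteristic polynomial det(A - λI) = λ^2 - 8λ + 16 = 0.
Single eigenvalue λ = 4 with algebraic multiplicity 2.
Eigenvector v = (0,1); generalized eigenvector w with (A-λI)w=v is (1,-3).
General solution: e^(4t)[c_1·v + c_2·(t·v + w)].
Applying x(0)=1, y(0)=4 gives c_1=7, c_2=1.

x(t) = e^(4t), y(t) = te^(4t) + 4e^(4t)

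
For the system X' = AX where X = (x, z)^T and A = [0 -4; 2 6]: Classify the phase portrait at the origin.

A = [[0,-4],[2,6]]; det(A-λI) = λ^2 - 6λ + 8.
λ = 4, 2: both positive.

unstable node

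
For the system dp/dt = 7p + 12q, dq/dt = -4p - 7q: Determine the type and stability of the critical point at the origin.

saddle

A = [[7,12],[-4,-7]]; det(A-λI) = λ^2 - 1.
λ = 1, -1: opposite signs.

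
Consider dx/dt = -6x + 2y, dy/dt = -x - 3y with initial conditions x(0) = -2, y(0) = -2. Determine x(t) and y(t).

Coefficient matrix A = [[-6, 2], [-1, -3]].
Characteristic polynomial det(A - λI) = λ^2 + 9λ + 20 = 0.
Eigenvalues λ = -4, -5.
For λ=-4: (A-λI) row 1 is [-2, 2], so an eigenvector is (1, 1).
For λ=-5: (A-λI) row 1 is [-1, 2], so an eigenvector is (-2, -1).
General solution: c_1e^(-4t)(1,1) + c_2e^(-5t)(-2,-1).
Applying x(0)=-2, y(0)=-2 gives c_1=-2, c_2=0.

x(t) = -2e^(-4t), y(t) = -2e^(-4t)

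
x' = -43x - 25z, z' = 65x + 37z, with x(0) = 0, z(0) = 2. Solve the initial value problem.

x(t) = -10e^(-3t)sin(5t), z(t) = 16e^(-3t)sin(5t) + 2e^(-3t)cos(5t)

Coefficient matrix A = [[-43, -25], [65, 37]].
Characteristic polynomial det(A - λI) = λ^2 + 6λ + 34 = 0.
Eigenvalues λ = -3 ± 5i (complex conjugate pair).
For λ=-3+5i: an eigenvector is (1,-2) - i(2,-3) = (1 - 2i, -2 + 3i).
A real fundamental pair from Re and Im of e^((-3+5i)t)v: X_1 = e^(-3t)(cos(5t)·(1,-2) + sin(5t)·(2,-3)), X_2 = e^(-3t)(sin(5t)·(1,-2) - cos(5t)·(2,-3)).
General solution: C_1X_1 + C_2X_2.
Applying x(0)=0, z(0)=2 gives C_1=-4, C_2=-2.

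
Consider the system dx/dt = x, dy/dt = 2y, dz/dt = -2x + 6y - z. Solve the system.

Coefficient matrix A = [[1, 0, 0], [0, 2, 0], [-2, 6, -1]].
det(A - λI) = 0 gives eigenvalues λ = 1, 2, -1.
For λ=1: eigenvector (1,0,-1).
For λ=2: eigenvector (0,1,2).
For λ=-1: eigenvector (0,0,1).
General solution: K_1e^(t)(1,0,-1) + K_2e^(2t)(0,1,2) + K_3e^(-t)(0,0,1).

x(t) = K_1e^(t), y(t) = K_2e^(2t), z(t) = -K_1e^(t) + 2K_2e^(2t) + K_3e^(-t)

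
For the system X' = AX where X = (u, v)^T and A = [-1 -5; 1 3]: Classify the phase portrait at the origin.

unstable spiral

A = [[-1,-5],[1,3]]; det(A-λI) = λ^2 - 2λ + 2.
λ = 1 ± i: positive real part.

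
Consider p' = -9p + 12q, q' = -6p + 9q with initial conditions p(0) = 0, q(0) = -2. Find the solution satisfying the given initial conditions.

p(t) = -4e^(3t) + 4e^(-3t), q(t) = -4e^(3t) + 2e^(-3t)

Coefficient matrix A = [[-9, 12], [-6, 9]].
Characteristic polynomial det(A - λI) = λ^2 - 9 = 0.
Eigenvalues λ = 3, -3.
For λ=3: (A-λI) row 1 is [-12, 12], so an eigenvector is (1, 1).
For λ=-3: (A-λI) row 1 is [-6, 12], so an eigenvector is (2, 1).
General solution: C_1e^(3t)(1,1) + C_2e^(-3t)(2,1).
Applying p(0)=0, q(0)=-2 gives C_1=-4, C_2=2.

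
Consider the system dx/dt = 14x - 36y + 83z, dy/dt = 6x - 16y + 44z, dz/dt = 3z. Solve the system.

x(t) = 2K_1e^(-4t) + 3K_2e^(2t) - K_3e^(3t), y(t) = K_1e^(-4t) + K_2e^(2t) + 2K_3e^(3t), z(t) = K_3e^(3t)

Coefficient matrix A = [[14, -36, 83], [6, -16, 44], [0, 0, 3]].
det(A - λI) = 0 gives eigenvalues λ = -4, 2, 3.
For λ=-4: eigenvector (2,1,0).
For λ=2: eigenvector (3,1,0).
For λ=3: eigenvector (-1,2,1).
General solution: K_1e^(-4t)(2,1,0) + K_2e^(2t)(3,1,0) + K_3e^(3t)(-1,2,1).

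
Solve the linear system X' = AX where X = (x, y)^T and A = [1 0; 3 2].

x(t) = -C_1e^(t), y(t) = 3C_1e^(t) - C_2e^(2t)

Coefficient matrix A = [[1, 0], [3, 2]].
Characteristic polynomial det(A - λI) = λ^2 - 3λ + 2 = 0.
Eigenvalues λ = 1, 2.
For λ=1: (A-λI) row 2 is [3, 1], so an eigenvector is (-1, 3).
For λ=2: (A-λI) row 1 is [-1, 0], so an eigenvector is (0, -1).
General solution: C_1e^(t)(-1,3) + C_2e^(2t)(0,-1).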